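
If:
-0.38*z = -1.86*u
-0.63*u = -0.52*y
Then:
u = 0.204301075268817*z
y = 0.247518610421836*z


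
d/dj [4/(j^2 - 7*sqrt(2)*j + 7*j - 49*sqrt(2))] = 4*(-2*j - 7 + 7*sqrt(2))/(j^2 - 7*sqrt(2)*j + 7*j - 49*sqrt(2))^2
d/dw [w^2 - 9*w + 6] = 2*w - 9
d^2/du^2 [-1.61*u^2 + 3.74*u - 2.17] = -3.22000000000000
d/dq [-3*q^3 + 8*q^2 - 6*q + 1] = -9*q^2 + 16*q - 6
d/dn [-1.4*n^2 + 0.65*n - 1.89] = 0.65 - 2.8*n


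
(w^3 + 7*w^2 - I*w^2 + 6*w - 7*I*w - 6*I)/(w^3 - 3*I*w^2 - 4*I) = (w^3 + w^2*(7 - I) + w*(6 - 7*I) - 6*I)/(w^3 - 3*I*w^2 - 4*I)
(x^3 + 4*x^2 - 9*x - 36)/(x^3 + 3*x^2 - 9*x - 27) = (x + 4)/(x + 3)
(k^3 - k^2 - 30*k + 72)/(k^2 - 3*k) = k + 2 - 24/k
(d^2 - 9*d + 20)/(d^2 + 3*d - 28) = (d - 5)/(d + 7)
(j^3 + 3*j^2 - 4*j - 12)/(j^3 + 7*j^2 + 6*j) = (j^3 + 3*j^2 - 4*j - 12)/(j*(j^2 + 7*j + 6))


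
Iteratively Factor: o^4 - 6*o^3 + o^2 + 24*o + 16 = (o - 4)*(o^3 - 2*o^2 - 7*o - 4) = (o - 4)*(o + 1)*(o^2 - 3*o - 4) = (o - 4)^2*(o + 1)*(o + 1)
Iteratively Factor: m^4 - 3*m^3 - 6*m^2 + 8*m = (m - 4)*(m^3 + m^2 - 2*m) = m*(m - 4)*(m^2 + m - 2) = m*(m - 4)*(m - 1)*(m + 2)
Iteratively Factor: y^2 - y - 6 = (y - 3)*(y + 2)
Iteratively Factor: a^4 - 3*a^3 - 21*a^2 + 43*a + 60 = (a + 4)*(a^3 - 7*a^2 + 7*a + 15) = (a - 5)*(a + 4)*(a^2 - 2*a - 3) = (a - 5)*(a + 1)*(a + 4)*(a - 3)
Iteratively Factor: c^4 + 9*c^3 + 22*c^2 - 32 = (c + 4)*(c^3 + 5*c^2 + 2*c - 8) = (c + 4)^2*(c^2 + c - 2) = (c + 2)*(c + 4)^2*(c - 1)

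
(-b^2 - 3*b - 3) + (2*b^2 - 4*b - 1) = b^2 - 7*b - 4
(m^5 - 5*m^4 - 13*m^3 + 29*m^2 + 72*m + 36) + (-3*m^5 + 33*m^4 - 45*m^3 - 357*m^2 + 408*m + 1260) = -2*m^5 + 28*m^4 - 58*m^3 - 328*m^2 + 480*m + 1296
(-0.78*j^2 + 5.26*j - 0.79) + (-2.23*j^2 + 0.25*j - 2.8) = -3.01*j^2 + 5.51*j - 3.59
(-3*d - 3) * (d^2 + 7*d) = -3*d^3 - 24*d^2 - 21*d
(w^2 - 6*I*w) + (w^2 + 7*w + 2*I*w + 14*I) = 2*w^2 + 7*w - 4*I*w + 14*I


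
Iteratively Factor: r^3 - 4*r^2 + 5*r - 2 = (r - 1)*(r^2 - 3*r + 2) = (r - 1)^2*(r - 2)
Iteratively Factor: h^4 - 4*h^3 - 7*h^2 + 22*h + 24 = (h - 3)*(h^3 - h^2 - 10*h - 8) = (h - 3)*(h + 1)*(h^2 - 2*h - 8) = (h - 4)*(h - 3)*(h + 1)*(h + 2)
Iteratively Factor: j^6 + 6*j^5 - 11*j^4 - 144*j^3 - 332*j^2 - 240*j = (j - 5)*(j^5 + 11*j^4 + 44*j^3 + 76*j^2 + 48*j) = (j - 5)*(j + 2)*(j^4 + 9*j^3 + 26*j^2 + 24*j) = (j - 5)*(j + 2)*(j + 3)*(j^3 + 6*j^2 + 8*j) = j*(j - 5)*(j + 2)*(j + 3)*(j^2 + 6*j + 8) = j*(j - 5)*(j + 2)*(j + 3)*(j + 4)*(j + 2)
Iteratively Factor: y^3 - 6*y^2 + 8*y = (y - 4)*(y^2 - 2*y) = y*(y - 4)*(y - 2)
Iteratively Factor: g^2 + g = (g)*(g + 1)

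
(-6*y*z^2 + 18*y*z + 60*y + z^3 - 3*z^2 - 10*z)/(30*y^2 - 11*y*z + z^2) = (-z^2 + 3*z + 10)/(5*y - z)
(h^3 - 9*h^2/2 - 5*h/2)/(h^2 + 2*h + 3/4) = 2*h*(h - 5)/(2*h + 3)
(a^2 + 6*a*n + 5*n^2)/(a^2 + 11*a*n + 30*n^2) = (a + n)/(a + 6*n)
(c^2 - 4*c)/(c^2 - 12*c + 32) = c/(c - 8)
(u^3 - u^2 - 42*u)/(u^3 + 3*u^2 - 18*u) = (u - 7)/(u - 3)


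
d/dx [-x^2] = -2*x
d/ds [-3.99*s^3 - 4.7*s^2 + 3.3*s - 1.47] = -11.97*s^2 - 9.4*s + 3.3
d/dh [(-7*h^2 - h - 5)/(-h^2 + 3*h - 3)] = 2*(-11*h^2 + 16*h + 9)/(h^4 - 6*h^3 + 15*h^2 - 18*h + 9)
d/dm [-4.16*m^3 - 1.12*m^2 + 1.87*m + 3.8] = -12.48*m^2 - 2.24*m + 1.87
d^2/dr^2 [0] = 0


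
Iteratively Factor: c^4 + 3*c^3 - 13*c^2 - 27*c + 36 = (c + 4)*(c^3 - c^2 - 9*c + 9) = (c - 1)*(c + 4)*(c^2 - 9) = (c - 3)*(c - 1)*(c + 4)*(c + 3)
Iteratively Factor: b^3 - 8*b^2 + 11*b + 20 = (b - 5)*(b^2 - 3*b - 4) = (b - 5)*(b + 1)*(b - 4)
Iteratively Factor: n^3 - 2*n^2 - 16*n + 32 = (n - 2)*(n^2 - 16) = (n - 4)*(n - 2)*(n + 4)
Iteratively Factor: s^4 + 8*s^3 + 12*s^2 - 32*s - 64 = (s + 4)*(s^3 + 4*s^2 - 4*s - 16) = (s + 4)^2*(s^2 - 4) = (s + 2)*(s + 4)^2*(s - 2)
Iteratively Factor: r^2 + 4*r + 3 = (r + 1)*(r + 3)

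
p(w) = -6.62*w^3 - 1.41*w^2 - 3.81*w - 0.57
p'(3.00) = -191.01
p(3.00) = -203.43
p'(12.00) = -2897.49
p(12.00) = -11688.69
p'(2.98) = -188.58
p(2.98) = -199.63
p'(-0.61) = -9.48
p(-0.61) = 2.73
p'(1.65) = -62.53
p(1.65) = -40.43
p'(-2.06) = -82.28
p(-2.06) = 59.17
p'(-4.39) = -374.17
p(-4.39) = 549.06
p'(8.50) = -1462.66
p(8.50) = -4200.34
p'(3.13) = -207.20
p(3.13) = -229.31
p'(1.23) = -37.32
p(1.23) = -19.71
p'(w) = -19.86*w^2 - 2.82*w - 3.81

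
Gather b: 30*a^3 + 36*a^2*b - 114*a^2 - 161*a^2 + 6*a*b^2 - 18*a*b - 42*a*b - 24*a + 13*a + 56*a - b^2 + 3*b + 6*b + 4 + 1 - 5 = 30*a^3 - 275*a^2 + 45*a + b^2*(6*a - 1) + b*(36*a^2 - 60*a + 9)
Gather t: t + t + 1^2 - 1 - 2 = 2*t - 2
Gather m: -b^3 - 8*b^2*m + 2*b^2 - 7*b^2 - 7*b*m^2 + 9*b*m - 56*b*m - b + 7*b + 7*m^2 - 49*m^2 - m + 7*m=-b^3 - 5*b^2 + 6*b + m^2*(-7*b - 42) + m*(-8*b^2 - 47*b + 6)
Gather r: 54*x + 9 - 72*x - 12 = -18*x - 3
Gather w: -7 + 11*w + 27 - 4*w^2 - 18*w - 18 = -4*w^2 - 7*w + 2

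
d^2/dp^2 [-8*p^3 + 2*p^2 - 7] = 4 - 48*p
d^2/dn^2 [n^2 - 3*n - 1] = 2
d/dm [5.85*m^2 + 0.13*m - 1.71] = 11.7*m + 0.13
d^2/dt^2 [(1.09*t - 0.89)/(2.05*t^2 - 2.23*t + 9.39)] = ((8.5104 - 13.407*t)*(2.05*t^2 - 2.23*t + 9.39) + (1.09*t - 0.89)*(4.1*t - 2.23)*(8.2*t - 4.46))/(2.05*t^2 - 2.23*t + 9.39)^3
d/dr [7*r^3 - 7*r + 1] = 21*r^2 - 7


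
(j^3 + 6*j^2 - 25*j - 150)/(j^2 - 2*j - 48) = (j^2 - 25)/(j - 8)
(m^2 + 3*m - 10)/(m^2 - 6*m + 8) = (m + 5)/(m - 4)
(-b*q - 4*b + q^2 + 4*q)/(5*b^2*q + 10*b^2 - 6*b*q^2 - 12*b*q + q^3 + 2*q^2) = (q + 4)/(-5*b*q - 10*b + q^2 + 2*q)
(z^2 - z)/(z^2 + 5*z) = (z - 1)/(z + 5)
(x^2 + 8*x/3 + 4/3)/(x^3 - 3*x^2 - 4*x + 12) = (x + 2/3)/(x^2 - 5*x + 6)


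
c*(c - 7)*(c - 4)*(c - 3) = c^4 - 14*c^3 + 61*c^2 - 84*c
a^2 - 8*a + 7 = (a - 7)*(a - 1)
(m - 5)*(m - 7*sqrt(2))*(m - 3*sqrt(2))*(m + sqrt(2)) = m^4 - 9*sqrt(2)*m^3 - 5*m^3 + 22*m^2 + 45*sqrt(2)*m^2 - 110*m + 42*sqrt(2)*m - 210*sqrt(2)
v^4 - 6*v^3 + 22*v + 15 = (v - 5)*(v - 3)*(v + 1)^2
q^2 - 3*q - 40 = (q - 8)*(q + 5)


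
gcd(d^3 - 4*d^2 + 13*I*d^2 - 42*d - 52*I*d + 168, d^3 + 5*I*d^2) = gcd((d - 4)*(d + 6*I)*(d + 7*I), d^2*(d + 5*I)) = 1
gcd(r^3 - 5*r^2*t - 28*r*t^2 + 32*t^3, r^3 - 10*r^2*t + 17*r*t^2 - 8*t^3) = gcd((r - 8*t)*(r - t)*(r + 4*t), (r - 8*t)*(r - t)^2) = r^2 - 9*r*t + 8*t^2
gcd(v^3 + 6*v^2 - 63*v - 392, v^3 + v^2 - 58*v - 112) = v^2 - v - 56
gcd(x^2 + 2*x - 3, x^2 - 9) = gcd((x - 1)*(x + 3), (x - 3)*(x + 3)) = x + 3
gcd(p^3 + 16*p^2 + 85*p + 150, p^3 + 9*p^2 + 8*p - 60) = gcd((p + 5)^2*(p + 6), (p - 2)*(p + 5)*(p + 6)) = p^2 + 11*p + 30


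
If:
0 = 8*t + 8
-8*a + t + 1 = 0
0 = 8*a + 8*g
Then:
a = 0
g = 0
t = -1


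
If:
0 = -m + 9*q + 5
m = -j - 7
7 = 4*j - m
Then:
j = 0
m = -7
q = -4/3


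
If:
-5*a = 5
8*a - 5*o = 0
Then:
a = -1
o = -8/5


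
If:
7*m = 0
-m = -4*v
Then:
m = 0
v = 0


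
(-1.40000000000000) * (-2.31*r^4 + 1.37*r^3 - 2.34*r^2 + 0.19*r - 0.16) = 3.234*r^4 - 1.918*r^3 + 3.276*r^2 - 0.266*r + 0.224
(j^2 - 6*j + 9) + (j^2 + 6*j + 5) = 2*j^2 + 14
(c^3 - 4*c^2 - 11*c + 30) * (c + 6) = c^4 + 2*c^3 - 35*c^2 - 36*c + 180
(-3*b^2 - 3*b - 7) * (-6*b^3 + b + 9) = 18*b^5 + 18*b^4 + 39*b^3 - 30*b^2 - 34*b - 63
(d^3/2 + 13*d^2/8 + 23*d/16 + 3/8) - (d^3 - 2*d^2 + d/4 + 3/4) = -d^3/2 + 29*d^2/8 + 19*d/16 - 3/8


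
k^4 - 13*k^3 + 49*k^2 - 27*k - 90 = (k - 6)*(k - 5)*(k - 3)*(k + 1)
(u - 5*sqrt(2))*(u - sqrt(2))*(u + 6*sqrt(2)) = u^3 - 62*u + 60*sqrt(2)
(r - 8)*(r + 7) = r^2 - r - 56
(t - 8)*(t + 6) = t^2 - 2*t - 48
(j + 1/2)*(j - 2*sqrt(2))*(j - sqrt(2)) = j^3 - 3*sqrt(2)*j^2 + j^2/2 - 3*sqrt(2)*j/2 + 4*j + 2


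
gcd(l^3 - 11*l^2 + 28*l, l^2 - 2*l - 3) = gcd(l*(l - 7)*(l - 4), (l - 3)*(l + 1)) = 1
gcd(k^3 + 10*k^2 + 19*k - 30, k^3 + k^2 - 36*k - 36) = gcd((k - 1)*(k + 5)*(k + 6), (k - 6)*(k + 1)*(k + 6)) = k + 6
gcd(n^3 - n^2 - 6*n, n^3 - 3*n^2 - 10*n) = n^2 + 2*n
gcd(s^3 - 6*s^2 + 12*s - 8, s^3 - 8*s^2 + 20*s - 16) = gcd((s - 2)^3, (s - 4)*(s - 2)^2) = s^2 - 4*s + 4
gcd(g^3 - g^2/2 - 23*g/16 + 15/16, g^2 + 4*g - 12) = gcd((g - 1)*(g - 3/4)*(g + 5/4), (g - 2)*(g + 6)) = 1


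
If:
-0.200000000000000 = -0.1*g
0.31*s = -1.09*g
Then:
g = 2.00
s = -7.03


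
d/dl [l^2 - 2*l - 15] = 2*l - 2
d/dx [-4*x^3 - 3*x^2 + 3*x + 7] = -12*x^2 - 6*x + 3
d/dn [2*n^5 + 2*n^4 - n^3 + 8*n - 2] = 10*n^4 + 8*n^3 - 3*n^2 + 8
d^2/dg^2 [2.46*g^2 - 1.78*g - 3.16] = 4.92000000000000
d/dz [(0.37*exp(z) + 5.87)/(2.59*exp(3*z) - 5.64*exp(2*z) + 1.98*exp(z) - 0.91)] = (-1.9166*exp(3*z) - 43.5231*exp(2*z) + 66.2136*exp(z) - 11.9593)*exp(z)/(6.7081*exp(6*z) - 29.2152*exp(5*z) + 42.066*exp(4*z) - 27.0482*exp(3*z) + 14.1852*exp(2*z) - 3.6036*exp(z) + 0.8281)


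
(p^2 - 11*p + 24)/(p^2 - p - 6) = (p - 8)/(p + 2)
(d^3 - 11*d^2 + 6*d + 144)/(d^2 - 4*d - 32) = (d^2 - 3*d - 18)/(d + 4)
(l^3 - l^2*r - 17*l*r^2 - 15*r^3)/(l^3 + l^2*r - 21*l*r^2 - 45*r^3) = (l + r)/(l + 3*r)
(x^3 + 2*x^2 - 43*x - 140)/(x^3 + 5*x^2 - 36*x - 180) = (x^2 - 3*x - 28)/(x^2 - 36)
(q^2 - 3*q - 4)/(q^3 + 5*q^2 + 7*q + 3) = (q - 4)/(q^2 + 4*q + 3)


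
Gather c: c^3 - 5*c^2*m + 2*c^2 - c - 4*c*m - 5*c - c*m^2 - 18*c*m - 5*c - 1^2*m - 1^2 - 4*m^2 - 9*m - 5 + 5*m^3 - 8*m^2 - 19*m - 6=c^3 + c^2*(2 - 5*m) + c*(-m^2 - 22*m - 11) + 5*m^3 - 12*m^2 - 29*m - 12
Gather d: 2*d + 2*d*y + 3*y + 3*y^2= d*(2*y + 2) + 3*y^2 + 3*y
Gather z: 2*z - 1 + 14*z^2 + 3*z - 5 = 14*z^2 + 5*z - 6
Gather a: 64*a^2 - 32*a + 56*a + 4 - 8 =64*a^2 + 24*a - 4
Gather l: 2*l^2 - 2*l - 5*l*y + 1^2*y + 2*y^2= 2*l^2 + l*(-5*y - 2) + 2*y^2 + y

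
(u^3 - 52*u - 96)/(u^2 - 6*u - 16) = u + 6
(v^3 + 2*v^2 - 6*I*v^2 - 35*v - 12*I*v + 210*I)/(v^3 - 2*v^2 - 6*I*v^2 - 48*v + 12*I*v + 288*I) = (v^2 + 2*v - 35)/(v^2 - 2*v - 48)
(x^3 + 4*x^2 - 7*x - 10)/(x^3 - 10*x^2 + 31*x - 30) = (x^2 + 6*x + 5)/(x^2 - 8*x + 15)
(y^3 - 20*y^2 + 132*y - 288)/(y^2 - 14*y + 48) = y - 6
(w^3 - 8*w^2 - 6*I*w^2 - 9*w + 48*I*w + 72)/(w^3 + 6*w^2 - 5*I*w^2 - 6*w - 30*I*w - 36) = (w^2 - w*(8 + 3*I) + 24*I)/(w^2 + 2*w*(3 - I) - 12*I)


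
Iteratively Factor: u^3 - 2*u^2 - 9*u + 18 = (u + 3)*(u^2 - 5*u + 6) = (u - 3)*(u + 3)*(u - 2)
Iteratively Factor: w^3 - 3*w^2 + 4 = (w - 2)*(w^2 - w - 2) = (w - 2)*(w + 1)*(w - 2)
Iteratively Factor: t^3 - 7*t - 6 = (t + 2)*(t^2 - 2*t - 3) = (t - 3)*(t + 2)*(t + 1)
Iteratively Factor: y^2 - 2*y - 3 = (y + 1)*(y - 3)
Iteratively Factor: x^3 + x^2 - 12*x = (x + 4)*(x^2 - 3*x) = x*(x + 4)*(x - 3)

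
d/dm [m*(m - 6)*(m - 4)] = 3*m^2 - 20*m + 24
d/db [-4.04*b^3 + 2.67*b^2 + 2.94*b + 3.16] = -12.12*b^2 + 5.34*b + 2.94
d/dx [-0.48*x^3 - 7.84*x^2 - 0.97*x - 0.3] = -1.44*x^2 - 15.68*x - 0.97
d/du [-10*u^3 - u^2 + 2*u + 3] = -30*u^2 - 2*u + 2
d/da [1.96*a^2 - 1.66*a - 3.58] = 3.92*a - 1.66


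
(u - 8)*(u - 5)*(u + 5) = u^3 - 8*u^2 - 25*u + 200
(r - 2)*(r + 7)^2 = r^3 + 12*r^2 + 21*r - 98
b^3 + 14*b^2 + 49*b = b*(b + 7)^2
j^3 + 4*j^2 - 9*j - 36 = (j - 3)*(j + 3)*(j + 4)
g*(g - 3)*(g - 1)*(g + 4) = g^4 - 13*g^2 + 12*g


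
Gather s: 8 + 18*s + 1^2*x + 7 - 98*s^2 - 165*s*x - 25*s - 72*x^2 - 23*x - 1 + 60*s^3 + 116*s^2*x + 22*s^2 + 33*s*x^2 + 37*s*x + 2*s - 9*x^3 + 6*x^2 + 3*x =60*s^3 + s^2*(116*x - 76) + s*(33*x^2 - 128*x - 5) - 9*x^3 - 66*x^2 - 19*x + 14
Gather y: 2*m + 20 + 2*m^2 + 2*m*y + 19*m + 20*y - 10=2*m^2 + 21*m + y*(2*m + 20) + 10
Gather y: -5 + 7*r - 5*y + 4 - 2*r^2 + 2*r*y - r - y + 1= -2*r^2 + 6*r + y*(2*r - 6)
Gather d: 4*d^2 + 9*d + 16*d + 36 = 4*d^2 + 25*d + 36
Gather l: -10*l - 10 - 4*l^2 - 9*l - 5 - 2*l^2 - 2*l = -6*l^2 - 21*l - 15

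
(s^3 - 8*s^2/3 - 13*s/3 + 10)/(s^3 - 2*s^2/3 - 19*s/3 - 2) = (3*s - 5)/(3*s + 1)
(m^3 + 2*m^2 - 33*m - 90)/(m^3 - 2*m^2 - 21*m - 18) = (m + 5)/(m + 1)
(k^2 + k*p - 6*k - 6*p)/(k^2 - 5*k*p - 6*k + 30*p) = (-k - p)/(-k + 5*p)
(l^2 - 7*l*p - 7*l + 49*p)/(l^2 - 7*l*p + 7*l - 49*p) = (l - 7)/(l + 7)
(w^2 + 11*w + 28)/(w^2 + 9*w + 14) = (w + 4)/(w + 2)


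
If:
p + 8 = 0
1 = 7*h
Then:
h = 1/7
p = -8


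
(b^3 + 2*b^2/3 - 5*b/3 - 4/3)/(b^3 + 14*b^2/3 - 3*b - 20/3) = (b + 1)/(b + 5)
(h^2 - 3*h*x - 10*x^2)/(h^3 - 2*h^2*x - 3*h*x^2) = (-h^2 + 3*h*x + 10*x^2)/(h*(-h^2 + 2*h*x + 3*x^2))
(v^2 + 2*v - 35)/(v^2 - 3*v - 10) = (v + 7)/(v + 2)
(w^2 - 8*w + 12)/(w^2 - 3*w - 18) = (w - 2)/(w + 3)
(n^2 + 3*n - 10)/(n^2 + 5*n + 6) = (n^2 + 3*n - 10)/(n^2 + 5*n + 6)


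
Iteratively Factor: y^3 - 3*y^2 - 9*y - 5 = (y + 1)*(y^2 - 4*y - 5) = (y + 1)^2*(y - 5)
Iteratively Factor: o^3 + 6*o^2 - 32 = (o + 4)*(o^2 + 2*o - 8) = (o - 2)*(o + 4)*(o + 4)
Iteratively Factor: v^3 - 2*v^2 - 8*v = (v)*(v^2 - 2*v - 8) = v*(v + 2)*(v - 4)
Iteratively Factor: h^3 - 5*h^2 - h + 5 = (h - 1)*(h^2 - 4*h - 5) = (h - 1)*(h + 1)*(h - 5)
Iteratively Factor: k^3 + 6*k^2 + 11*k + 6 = (k + 2)*(k^2 + 4*k + 3) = (k + 1)*(k + 2)*(k + 3)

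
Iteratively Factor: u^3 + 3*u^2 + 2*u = (u + 2)*(u^2 + u) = (u + 1)*(u + 2)*(u)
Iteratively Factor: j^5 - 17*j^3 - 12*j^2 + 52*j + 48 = (j + 1)*(j^4 - j^3 - 16*j^2 + 4*j + 48) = (j + 1)*(j + 3)*(j^3 - 4*j^2 - 4*j + 16) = (j - 2)*(j + 1)*(j + 3)*(j^2 - 2*j - 8) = (j - 2)*(j + 1)*(j + 2)*(j + 3)*(j - 4)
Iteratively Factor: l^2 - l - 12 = (l + 3)*(l - 4)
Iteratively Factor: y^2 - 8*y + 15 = (y - 3)*(y - 5)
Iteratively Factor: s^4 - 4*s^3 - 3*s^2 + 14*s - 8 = (s - 1)*(s^3 - 3*s^2 - 6*s + 8) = (s - 1)^2*(s^2 - 2*s - 8) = (s - 1)^2*(s + 2)*(s - 4)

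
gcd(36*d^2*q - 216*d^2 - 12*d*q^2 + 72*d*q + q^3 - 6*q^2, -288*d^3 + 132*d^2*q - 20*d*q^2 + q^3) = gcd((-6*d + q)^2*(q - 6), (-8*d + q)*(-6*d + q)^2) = 36*d^2 - 12*d*q + q^2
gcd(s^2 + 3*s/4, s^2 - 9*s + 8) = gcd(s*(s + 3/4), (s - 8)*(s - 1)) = 1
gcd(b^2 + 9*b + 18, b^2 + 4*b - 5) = 1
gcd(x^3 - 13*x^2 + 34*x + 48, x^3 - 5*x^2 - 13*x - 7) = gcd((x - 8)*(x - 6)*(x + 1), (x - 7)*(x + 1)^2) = x + 1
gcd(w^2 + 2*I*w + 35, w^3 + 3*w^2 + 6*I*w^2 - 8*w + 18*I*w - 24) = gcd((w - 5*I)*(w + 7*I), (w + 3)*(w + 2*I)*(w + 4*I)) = 1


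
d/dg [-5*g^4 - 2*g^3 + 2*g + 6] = -20*g^3 - 6*g^2 + 2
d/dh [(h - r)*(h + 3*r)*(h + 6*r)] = 3*h^2 + 16*h*r + 9*r^2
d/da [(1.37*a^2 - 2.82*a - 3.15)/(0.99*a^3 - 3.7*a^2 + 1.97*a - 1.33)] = (-1.3563*a^4 + 5.5836*a^3 + 1.6204*a^2 - 26.9542*a + 9.9561)/(0.9801*a^6 - 7.326*a^5 + 17.5906*a^4 - 17.2114*a^3 + 13.7229*a^2 - 5.2402*a + 1.7689)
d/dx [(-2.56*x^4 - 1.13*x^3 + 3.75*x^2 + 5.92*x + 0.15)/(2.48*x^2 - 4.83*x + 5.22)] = (-12.6976*x^5 + 34.292*x^4 - 42.537*x^3 - 50.4899*x^2 + 38.406*x + 31.6269)/(6.1504*x^4 - 23.9568*x^3 + 49.2201*x^2 - 50.4252*x + 27.2484)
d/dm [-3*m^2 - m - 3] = -6*m - 1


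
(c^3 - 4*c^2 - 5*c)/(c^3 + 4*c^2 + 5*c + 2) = c*(c - 5)/(c^2 + 3*c + 2)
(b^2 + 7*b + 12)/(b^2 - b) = (b^2 + 7*b + 12)/(b*(b - 1))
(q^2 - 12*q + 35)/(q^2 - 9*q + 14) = (q - 5)/(q - 2)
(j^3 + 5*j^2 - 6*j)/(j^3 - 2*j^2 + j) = (j + 6)/(j - 1)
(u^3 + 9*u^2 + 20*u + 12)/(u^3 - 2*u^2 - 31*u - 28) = (u^2 + 8*u + 12)/(u^2 - 3*u - 28)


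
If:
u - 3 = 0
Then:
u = 3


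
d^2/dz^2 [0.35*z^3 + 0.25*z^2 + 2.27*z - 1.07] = 2.1*z + 0.5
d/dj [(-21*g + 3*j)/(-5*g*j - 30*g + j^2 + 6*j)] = 3*(-5*g*j - 30*g + j^2 + 6*j + (7*g - j)*(-5*g + 2*j + 6))/(5*g*j + 30*g - j^2 - 6*j)^2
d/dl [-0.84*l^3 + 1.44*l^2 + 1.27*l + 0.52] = -2.52*l^2 + 2.88*l + 1.27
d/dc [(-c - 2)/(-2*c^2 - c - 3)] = (2*c^2 + c - (c + 2)*(4*c + 1) + 3)/(2*c^2 + c + 3)^2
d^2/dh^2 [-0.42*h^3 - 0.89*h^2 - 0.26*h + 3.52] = -2.52*h - 1.78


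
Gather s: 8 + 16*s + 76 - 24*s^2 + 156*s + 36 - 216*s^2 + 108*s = -240*s^2 + 280*s + 120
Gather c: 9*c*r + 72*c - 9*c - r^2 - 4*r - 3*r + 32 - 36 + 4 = c*(9*r + 63) - r^2 - 7*r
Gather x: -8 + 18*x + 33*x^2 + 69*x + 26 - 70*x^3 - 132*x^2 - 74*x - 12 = -70*x^3 - 99*x^2 + 13*x + 6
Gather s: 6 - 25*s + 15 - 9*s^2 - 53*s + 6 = -9*s^2 - 78*s + 27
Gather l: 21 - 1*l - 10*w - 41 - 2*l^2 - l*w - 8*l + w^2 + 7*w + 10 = -2*l^2 + l*(-w - 9) + w^2 - 3*w - 10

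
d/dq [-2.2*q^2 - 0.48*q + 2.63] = -4.4*q - 0.48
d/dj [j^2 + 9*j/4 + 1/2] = 2*j + 9/4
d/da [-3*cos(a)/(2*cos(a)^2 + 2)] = 3*sin(a)^3/(2*(cos(a)^2 + 1)^2)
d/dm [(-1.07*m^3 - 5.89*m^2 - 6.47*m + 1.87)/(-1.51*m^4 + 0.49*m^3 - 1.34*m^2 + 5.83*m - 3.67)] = (-1.6157*m^6 - 17.7878*m^5 - 24.9892*m^4 + 5.1592*m^3 - 33.9767*m^2 + 48.2442*m + 12.8428)/(2.2801*m^8 - 1.4798*m^7 + 4.2869*m^6 - 18.9198*m^5 + 18.5924*m^4 - 19.221*m^3 + 43.8245*m^2 - 42.7922*m + 13.4689)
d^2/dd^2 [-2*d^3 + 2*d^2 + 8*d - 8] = 4 - 12*d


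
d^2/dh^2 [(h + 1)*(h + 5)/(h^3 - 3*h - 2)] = 2*(h^3 + 15*h^2 - 9*h + 13)/(h^6 - 3*h^5 - 3*h^4 + 11*h^3 + 6*h^2 - 12*h - 8)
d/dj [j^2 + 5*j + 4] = 2*j + 5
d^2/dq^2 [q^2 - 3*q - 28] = 2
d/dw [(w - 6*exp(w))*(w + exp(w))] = -5*w*exp(w) + 2*w - 12*exp(2*w) - 5*exp(w)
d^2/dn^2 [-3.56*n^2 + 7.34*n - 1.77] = -7.12000000000000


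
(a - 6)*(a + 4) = a^2 - 2*a - 24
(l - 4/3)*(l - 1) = l^2 - 7*l/3 + 4/3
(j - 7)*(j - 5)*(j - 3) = j^3 - 15*j^2 + 71*j - 105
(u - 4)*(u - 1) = u^2 - 5*u + 4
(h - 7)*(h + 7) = h^2 - 49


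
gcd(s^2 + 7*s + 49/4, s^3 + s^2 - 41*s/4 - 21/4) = s + 7/2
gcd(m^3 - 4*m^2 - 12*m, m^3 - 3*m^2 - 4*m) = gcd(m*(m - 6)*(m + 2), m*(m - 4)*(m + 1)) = m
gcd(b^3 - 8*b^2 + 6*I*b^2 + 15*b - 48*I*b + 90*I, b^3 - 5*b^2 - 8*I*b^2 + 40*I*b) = b - 5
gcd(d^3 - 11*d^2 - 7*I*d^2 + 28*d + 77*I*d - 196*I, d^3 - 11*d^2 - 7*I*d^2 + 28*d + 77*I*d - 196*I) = d^3 + d^2*(-11 - 7*I) + d*(28 + 77*I) - 196*I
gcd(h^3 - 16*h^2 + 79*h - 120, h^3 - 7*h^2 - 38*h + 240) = h^2 - 13*h + 40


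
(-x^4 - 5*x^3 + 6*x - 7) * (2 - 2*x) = 2*x^5 + 8*x^4 - 10*x^3 - 12*x^2 + 26*x - 14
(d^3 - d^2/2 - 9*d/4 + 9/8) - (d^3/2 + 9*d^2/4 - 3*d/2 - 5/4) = d^3/2 - 11*d^2/4 - 3*d/4 + 19/8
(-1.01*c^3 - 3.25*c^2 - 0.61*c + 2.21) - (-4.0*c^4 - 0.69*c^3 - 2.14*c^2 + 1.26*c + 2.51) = 4.0*c^4 - 0.32*c^3 - 1.11*c^2 - 1.87*c - 0.3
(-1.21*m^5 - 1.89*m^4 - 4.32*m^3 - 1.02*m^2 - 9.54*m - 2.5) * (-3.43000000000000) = 4.1503*m^5 + 6.4827*m^4 + 14.8176*m^3 + 3.4986*m^2 + 32.7222*m + 8.575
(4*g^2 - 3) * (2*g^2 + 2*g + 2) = 8*g^4 + 8*g^3 + 2*g^2 - 6*g - 6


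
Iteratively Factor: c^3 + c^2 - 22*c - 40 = (c + 4)*(c^2 - 3*c - 10) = (c - 5)*(c + 4)*(c + 2)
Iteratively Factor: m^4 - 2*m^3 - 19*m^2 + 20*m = (m - 5)*(m^3 + 3*m^2 - 4*m) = (m - 5)*(m - 1)*(m^2 + 4*m) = (m - 5)*(m - 1)*(m + 4)*(m)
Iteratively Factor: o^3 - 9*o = (o)*(o^2 - 9) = o*(o + 3)*(o - 3)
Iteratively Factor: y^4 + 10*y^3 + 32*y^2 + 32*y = (y + 4)*(y^3 + 6*y^2 + 8*y) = (y + 2)*(y + 4)*(y^2 + 4*y) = y*(y + 2)*(y + 4)*(y + 4)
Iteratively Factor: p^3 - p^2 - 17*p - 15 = (p + 1)*(p^2 - 2*p - 15) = (p + 1)*(p + 3)*(p - 5)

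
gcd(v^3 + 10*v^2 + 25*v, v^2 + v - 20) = v + 5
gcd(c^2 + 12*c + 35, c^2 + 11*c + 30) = c + 5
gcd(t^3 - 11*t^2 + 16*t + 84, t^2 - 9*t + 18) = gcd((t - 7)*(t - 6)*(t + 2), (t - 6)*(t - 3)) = t - 6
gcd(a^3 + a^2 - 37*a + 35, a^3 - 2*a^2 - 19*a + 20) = a^2 - 6*a + 5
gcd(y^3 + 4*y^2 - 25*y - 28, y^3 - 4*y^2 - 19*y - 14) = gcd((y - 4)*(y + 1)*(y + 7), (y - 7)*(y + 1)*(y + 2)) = y + 1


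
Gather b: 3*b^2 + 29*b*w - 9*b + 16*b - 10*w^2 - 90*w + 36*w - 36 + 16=3*b^2 + b*(29*w + 7) - 10*w^2 - 54*w - 20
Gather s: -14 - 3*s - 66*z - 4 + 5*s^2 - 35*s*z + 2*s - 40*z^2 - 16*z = 5*s^2 + s*(-35*z - 1) - 40*z^2 - 82*z - 18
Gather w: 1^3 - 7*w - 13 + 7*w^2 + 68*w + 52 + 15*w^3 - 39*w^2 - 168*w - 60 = 15*w^3 - 32*w^2 - 107*w - 20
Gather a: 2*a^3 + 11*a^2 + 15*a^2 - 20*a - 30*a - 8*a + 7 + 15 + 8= 2*a^3 + 26*a^2 - 58*a + 30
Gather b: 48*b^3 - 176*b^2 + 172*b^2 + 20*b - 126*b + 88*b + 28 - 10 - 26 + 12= 48*b^3 - 4*b^2 - 18*b + 4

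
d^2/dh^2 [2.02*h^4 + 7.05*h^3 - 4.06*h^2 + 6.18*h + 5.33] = 24.24*h^2 + 42.3*h - 8.12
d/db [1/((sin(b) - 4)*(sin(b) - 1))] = (5 - 2*sin(b))*cos(b)/((sin(b) - 4)^2*(sin(b) - 1)^2)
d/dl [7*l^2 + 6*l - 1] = 14*l + 6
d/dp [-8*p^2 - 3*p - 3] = -16*p - 3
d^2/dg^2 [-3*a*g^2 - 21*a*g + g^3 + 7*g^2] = -6*a + 6*g + 14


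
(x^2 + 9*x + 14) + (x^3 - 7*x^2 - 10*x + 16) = x^3 - 6*x^2 - x + 30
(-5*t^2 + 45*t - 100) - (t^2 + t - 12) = -6*t^2 + 44*t - 88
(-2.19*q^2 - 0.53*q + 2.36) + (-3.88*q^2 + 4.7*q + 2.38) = -6.07*q^2 + 4.17*q + 4.74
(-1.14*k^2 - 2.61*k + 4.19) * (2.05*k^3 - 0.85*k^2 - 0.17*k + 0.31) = -2.337*k^5 - 4.3815*k^4 + 11.0018*k^3 - 3.4712*k^2 - 1.5214*k + 1.2989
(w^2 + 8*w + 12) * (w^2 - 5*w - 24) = w^4 + 3*w^3 - 52*w^2 - 252*w - 288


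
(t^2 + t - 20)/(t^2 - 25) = (t - 4)/(t - 5)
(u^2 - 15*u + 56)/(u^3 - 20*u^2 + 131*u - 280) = 1/(u - 5)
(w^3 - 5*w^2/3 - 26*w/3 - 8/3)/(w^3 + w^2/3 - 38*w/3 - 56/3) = (3*w + 1)/(3*w + 7)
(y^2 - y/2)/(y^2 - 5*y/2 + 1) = y/(y - 2)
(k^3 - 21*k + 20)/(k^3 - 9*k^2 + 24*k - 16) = (k + 5)/(k - 4)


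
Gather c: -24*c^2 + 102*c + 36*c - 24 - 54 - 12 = -24*c^2 + 138*c - 90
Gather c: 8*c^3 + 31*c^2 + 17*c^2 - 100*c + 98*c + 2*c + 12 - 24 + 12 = 8*c^3 + 48*c^2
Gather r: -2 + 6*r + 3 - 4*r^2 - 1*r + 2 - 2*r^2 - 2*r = -6*r^2 + 3*r + 3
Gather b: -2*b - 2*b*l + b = b*(-2*l - 1)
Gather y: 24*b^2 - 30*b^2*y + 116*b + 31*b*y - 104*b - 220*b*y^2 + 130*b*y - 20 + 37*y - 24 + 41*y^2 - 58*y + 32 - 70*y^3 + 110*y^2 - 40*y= 24*b^2 + 12*b - 70*y^3 + y^2*(151 - 220*b) + y*(-30*b^2 + 161*b - 61) - 12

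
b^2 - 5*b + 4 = (b - 4)*(b - 1)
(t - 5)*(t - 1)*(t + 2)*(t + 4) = t^4 - 23*t^2 - 18*t + 40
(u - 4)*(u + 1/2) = u^2 - 7*u/2 - 2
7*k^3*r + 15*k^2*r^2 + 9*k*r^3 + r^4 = r*(k + r)^2*(7*k + r)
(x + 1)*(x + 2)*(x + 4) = x^3 + 7*x^2 + 14*x + 8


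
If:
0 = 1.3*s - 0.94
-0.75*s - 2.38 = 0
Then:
No Solution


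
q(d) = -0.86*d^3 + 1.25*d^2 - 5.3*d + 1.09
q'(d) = -2.58*d^2 + 2.5*d - 5.3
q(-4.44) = 124.54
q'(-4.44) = -67.26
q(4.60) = -80.55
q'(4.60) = -48.39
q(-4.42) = 123.20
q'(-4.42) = -66.75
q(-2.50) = 35.59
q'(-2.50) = -27.68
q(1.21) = -5.02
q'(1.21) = -6.05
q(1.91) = -10.47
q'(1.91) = -9.94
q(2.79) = -22.64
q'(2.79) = -18.41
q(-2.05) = 24.62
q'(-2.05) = -21.27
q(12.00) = -1368.59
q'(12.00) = -346.82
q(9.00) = -572.30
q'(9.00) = -191.78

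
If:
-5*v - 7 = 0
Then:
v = -7/5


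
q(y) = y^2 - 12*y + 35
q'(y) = 2*y - 12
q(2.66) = 10.16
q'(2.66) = -6.68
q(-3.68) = 92.70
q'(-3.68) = -19.36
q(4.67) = 0.77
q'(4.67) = -2.66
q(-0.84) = 45.79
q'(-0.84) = -13.68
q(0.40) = 30.36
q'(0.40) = -11.20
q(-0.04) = 35.48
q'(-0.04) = -12.08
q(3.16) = 7.07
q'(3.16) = -5.68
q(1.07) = 23.30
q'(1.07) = -9.86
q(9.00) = 8.00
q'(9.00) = 6.00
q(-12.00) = 323.00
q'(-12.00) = -36.00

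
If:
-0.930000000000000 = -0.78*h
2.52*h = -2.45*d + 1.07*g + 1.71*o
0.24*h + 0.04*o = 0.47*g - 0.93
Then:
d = 0.735128093790708*o - 0.0962958014629747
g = 0.0851063829787234*o + 2.58756137479542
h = 1.19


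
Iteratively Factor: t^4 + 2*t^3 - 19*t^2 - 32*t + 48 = (t - 1)*(t^3 + 3*t^2 - 16*t - 48) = (t - 1)*(t + 4)*(t^2 - t - 12) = (t - 1)*(t + 3)*(t + 4)*(t - 4)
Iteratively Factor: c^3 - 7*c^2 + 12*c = (c - 3)*(c^2 - 4*c) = (c - 4)*(c - 3)*(c)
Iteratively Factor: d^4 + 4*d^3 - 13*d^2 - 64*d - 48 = (d + 1)*(d^3 + 3*d^2 - 16*d - 48) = (d + 1)*(d + 4)*(d^2 - d - 12) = (d - 4)*(d + 1)*(d + 4)*(d + 3)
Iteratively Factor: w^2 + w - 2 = (w - 1)*(w + 2)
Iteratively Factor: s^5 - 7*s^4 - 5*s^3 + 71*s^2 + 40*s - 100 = (s + 2)*(s^4 - 9*s^3 + 13*s^2 + 45*s - 50) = (s - 5)*(s + 2)*(s^3 - 4*s^2 - 7*s + 10) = (s - 5)^2*(s + 2)*(s^2 + s - 2) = (s - 5)^2*(s - 1)*(s + 2)*(s + 2)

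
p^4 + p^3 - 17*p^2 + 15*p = p*(p - 3)*(p - 1)*(p + 5)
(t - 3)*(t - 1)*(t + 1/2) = t^3 - 7*t^2/2 + t + 3/2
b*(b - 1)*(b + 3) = b^3 + 2*b^2 - 3*b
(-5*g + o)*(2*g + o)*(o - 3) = -10*g^2*o + 30*g^2 - 3*g*o^2 + 9*g*o + o^3 - 3*o^2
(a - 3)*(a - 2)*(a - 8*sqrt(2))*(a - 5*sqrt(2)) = a^4 - 13*sqrt(2)*a^3 - 5*a^3 + 86*a^2 + 65*sqrt(2)*a^2 - 400*a - 78*sqrt(2)*a + 480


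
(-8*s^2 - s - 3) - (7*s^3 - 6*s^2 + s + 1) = -7*s^3 - 2*s^2 - 2*s - 4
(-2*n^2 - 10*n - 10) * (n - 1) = -2*n^3 - 8*n^2 + 10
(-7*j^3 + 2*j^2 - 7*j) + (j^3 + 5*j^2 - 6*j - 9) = -6*j^3 + 7*j^2 - 13*j - 9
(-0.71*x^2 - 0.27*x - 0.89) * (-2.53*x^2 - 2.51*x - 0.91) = 1.7963*x^4 + 2.4652*x^3 + 3.5755*x^2 + 2.4796*x + 0.8099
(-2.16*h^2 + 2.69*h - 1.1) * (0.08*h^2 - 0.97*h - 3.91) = -0.1728*h^4 + 2.3104*h^3 + 5.7483*h^2 - 9.4509*h + 4.301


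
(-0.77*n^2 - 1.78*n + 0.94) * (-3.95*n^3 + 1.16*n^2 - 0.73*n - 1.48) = 3.0415*n^5 + 6.1378*n^4 - 5.2157*n^3 + 3.5294*n^2 + 1.9482*n - 1.3912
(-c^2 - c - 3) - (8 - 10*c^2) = 9*c^2 - c - 11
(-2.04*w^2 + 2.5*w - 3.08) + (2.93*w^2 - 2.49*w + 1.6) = 0.89*w^2 + 0.00999999999999979*w - 1.48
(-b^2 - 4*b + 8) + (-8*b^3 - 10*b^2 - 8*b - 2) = -8*b^3 - 11*b^2 - 12*b + 6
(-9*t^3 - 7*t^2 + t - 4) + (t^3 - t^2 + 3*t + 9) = -8*t^3 - 8*t^2 + 4*t + 5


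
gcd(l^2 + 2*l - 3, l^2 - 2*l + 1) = l - 1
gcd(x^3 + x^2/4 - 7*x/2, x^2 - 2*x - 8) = x + 2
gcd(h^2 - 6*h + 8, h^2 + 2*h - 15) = 1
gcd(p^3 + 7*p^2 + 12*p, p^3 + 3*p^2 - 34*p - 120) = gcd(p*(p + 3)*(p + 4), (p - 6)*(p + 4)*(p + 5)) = p + 4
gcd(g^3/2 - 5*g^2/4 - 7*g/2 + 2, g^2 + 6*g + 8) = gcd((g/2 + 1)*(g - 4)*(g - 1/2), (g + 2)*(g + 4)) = g + 2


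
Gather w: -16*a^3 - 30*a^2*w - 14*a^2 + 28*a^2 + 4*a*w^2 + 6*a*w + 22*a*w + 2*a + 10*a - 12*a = -16*a^3 + 14*a^2 + 4*a*w^2 + w*(-30*a^2 + 28*a)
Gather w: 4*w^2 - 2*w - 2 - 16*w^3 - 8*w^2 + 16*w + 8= -16*w^3 - 4*w^2 + 14*w + 6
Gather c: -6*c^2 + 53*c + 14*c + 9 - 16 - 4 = -6*c^2 + 67*c - 11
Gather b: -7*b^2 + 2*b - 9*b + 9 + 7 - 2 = -7*b^2 - 7*b + 14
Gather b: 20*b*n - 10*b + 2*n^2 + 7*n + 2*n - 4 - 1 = b*(20*n - 10) + 2*n^2 + 9*n - 5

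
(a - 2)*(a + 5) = a^2 + 3*a - 10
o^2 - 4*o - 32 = (o - 8)*(o + 4)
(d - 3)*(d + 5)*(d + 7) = d^3 + 9*d^2 - d - 105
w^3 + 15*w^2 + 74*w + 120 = (w + 4)*(w + 5)*(w + 6)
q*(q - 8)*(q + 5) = q^3 - 3*q^2 - 40*q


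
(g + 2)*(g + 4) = g^2 + 6*g + 8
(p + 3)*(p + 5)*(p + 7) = p^3 + 15*p^2 + 71*p + 105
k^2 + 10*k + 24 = (k + 4)*(k + 6)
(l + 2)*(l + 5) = l^2 + 7*l + 10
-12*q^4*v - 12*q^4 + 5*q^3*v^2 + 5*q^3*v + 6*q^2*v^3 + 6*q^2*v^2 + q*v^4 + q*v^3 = (-q + v)*(3*q + v)*(4*q + v)*(q*v + q)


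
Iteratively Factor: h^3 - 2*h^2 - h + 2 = (h - 2)*(h^2 - 1) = (h - 2)*(h - 1)*(h + 1)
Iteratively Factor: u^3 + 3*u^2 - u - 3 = (u - 1)*(u^2 + 4*u + 3) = (u - 1)*(u + 3)*(u + 1)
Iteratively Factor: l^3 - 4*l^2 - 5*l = (l - 5)*(l^2 + l) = l*(l - 5)*(l + 1)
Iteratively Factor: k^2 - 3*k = (k - 3)*(k)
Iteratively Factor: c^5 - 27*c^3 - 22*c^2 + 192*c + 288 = (c - 4)*(c^4 + 4*c^3 - 11*c^2 - 66*c - 72) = (c - 4)*(c + 2)*(c^3 + 2*c^2 - 15*c - 36) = (c - 4)*(c + 2)*(c + 3)*(c^2 - c - 12) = (c - 4)^2*(c + 2)*(c + 3)*(c + 3)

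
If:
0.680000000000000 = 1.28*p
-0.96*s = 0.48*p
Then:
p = 0.53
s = -0.27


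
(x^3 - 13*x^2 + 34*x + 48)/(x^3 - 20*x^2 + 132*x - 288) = (x + 1)/(x - 6)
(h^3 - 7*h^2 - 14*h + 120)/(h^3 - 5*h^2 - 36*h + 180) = (h + 4)/(h + 6)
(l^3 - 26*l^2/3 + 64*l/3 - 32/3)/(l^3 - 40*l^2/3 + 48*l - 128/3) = (3*l^2 - 14*l + 8)/(3*l^2 - 28*l + 32)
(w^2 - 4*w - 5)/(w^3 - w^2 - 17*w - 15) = 1/(w + 3)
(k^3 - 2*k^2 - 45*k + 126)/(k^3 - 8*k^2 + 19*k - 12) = (k^2 + k - 42)/(k^2 - 5*k + 4)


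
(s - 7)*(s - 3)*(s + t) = s^3 + s^2*t - 10*s^2 - 10*s*t + 21*s + 21*t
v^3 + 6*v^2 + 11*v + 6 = (v + 1)*(v + 2)*(v + 3)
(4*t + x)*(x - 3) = 4*t*x - 12*t + x^2 - 3*x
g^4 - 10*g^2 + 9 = (g - 3)*(g - 1)*(g + 1)*(g + 3)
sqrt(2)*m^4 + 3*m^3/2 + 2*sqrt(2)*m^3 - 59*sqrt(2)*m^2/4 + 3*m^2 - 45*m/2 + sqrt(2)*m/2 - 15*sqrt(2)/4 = (m - 3)*(m + 5)*(m + sqrt(2)/2)*(sqrt(2)*m + 1/2)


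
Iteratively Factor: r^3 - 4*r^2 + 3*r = (r)*(r^2 - 4*r + 3) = r*(r - 1)*(r - 3)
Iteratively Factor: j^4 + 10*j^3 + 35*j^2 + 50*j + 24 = (j + 2)*(j^3 + 8*j^2 + 19*j + 12) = (j + 1)*(j + 2)*(j^2 + 7*j + 12) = (j + 1)*(j + 2)*(j + 3)*(j + 4)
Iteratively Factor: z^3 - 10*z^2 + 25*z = (z - 5)*(z^2 - 5*z) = z*(z - 5)*(z - 5)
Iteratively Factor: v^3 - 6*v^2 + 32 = (v - 4)*(v^2 - 2*v - 8) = (v - 4)*(v + 2)*(v - 4)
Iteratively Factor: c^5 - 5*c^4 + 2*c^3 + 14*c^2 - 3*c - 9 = (c - 3)*(c^4 - 2*c^3 - 4*c^2 + 2*c + 3) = (c - 3)^2*(c^3 + c^2 - c - 1) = (c - 3)^2*(c - 1)*(c^2 + 2*c + 1) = (c - 3)^2*(c - 1)*(c + 1)*(c + 1)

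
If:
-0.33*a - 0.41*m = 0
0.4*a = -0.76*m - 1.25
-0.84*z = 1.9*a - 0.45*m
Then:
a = 5.90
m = -4.75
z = -15.90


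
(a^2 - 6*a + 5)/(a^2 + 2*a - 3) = (a - 5)/(a + 3)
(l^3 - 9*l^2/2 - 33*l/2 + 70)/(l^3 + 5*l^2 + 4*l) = (2*l^2 - 17*l + 35)/(2*l*(l + 1))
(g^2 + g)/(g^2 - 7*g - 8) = g/(g - 8)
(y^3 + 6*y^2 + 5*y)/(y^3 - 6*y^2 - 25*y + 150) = y*(y + 1)/(y^2 - 11*y + 30)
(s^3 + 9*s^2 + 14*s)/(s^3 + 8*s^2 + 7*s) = (s + 2)/(s + 1)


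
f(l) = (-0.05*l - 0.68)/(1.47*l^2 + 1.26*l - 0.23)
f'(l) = (-2.94*l - 1.26)*(-0.05*l - 0.68)/(1.47*l^2 + 1.26*l - 0.23)^2 - 0.05/(1.47*l^2 + 1.26*l - 0.23) = (0.0735*l^2 + 1.9992*l + 0.8683)/(2.1609*l^4 + 3.7044*l^3 + 0.9114*l^2 - 0.5796*l + 0.0529)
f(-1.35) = -0.82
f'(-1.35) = -3.03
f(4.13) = -0.03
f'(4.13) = 0.01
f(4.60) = -0.02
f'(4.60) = 0.01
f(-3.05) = -0.05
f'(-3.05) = -0.05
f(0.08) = 5.71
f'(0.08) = 71.69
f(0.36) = -1.69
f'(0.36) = 9.32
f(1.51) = -0.15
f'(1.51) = 0.16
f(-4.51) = -0.02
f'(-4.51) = -0.01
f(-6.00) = -0.01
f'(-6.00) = -0.00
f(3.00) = -0.05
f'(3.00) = 0.03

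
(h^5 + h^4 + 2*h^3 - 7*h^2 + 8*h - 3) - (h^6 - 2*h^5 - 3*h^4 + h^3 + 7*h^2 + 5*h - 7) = -h^6 + 3*h^5 + 4*h^4 + h^3 - 14*h^2 + 3*h + 4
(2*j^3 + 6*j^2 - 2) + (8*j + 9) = 2*j^3 + 6*j^2 + 8*j + 7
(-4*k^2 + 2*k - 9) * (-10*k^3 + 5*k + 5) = 40*k^5 - 20*k^4 + 70*k^3 - 10*k^2 - 35*k - 45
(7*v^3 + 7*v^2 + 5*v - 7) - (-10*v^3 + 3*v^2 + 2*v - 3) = 17*v^3 + 4*v^2 + 3*v - 4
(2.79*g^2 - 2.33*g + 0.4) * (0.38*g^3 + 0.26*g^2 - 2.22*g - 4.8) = 1.0602*g^5 - 0.16*g^4 - 6.6476*g^3 - 8.1154*g^2 + 10.296*g - 1.92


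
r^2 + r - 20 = (r - 4)*(r + 5)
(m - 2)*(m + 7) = m^2 + 5*m - 14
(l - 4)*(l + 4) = l^2 - 16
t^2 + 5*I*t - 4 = (t + I)*(t + 4*I)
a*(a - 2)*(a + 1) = a^3 - a^2 - 2*a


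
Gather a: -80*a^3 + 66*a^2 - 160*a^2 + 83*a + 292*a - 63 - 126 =-80*a^3 - 94*a^2 + 375*a - 189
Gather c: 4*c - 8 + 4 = 4*c - 4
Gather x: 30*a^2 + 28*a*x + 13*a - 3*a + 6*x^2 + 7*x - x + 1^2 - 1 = 30*a^2 + 10*a + 6*x^2 + x*(28*a + 6)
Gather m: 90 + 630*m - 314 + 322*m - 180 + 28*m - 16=980*m - 420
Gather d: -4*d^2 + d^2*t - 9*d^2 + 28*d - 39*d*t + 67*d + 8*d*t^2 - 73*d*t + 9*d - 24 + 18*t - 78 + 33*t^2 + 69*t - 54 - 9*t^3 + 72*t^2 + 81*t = d^2*(t - 13) + d*(8*t^2 - 112*t + 104) - 9*t^3 + 105*t^2 + 168*t - 156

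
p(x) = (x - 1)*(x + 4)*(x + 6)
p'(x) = (x - 1)*(x + 4) + (x - 1)*(x + 6) + (x + 4)*(x + 6)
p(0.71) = -9.17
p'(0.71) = 28.29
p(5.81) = 557.27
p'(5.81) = 219.85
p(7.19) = 913.62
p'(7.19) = 298.51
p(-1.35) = -28.96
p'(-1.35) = -4.83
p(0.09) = -22.67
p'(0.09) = 15.64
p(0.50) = -14.62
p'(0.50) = 23.75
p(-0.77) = -29.90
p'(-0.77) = 1.92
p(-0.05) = -24.68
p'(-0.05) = 13.11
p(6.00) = 600.00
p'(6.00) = 230.00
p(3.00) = 126.00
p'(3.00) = 95.00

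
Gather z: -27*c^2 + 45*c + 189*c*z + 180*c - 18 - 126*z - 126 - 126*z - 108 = -27*c^2 + 225*c + z*(189*c - 252) - 252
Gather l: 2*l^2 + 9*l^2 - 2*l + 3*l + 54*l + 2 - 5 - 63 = 11*l^2 + 55*l - 66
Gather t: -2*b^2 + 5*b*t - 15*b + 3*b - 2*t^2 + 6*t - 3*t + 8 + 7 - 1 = -2*b^2 - 12*b - 2*t^2 + t*(5*b + 3) + 14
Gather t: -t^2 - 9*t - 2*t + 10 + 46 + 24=-t^2 - 11*t + 80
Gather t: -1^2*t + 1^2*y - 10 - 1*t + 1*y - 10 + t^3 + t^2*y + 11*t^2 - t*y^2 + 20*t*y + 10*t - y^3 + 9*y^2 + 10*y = t^3 + t^2*(y + 11) + t*(-y^2 + 20*y + 8) - y^3 + 9*y^2 + 12*y - 20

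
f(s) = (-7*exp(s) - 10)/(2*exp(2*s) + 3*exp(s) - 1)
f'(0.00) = 5.69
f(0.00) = -4.25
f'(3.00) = 0.17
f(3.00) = -0.17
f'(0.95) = 1.49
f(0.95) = -1.40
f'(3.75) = 0.08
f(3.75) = -0.08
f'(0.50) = 2.64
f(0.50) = -2.30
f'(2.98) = 0.18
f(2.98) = -0.18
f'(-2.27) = 9.54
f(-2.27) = 16.04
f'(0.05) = 5.22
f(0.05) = -3.98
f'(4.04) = 0.06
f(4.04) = -0.06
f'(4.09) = 0.06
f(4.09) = -0.06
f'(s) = (-7*exp(s) - 10)*(-4*exp(2*s) - 3*exp(s))/(2*exp(2*s) + 3*exp(s) - 1)^2 - 7*exp(s)/(2*exp(2*s) + 3*exp(s) - 1) = (14*exp(2*s) + 40*exp(s) + 37)*exp(s)/(4*exp(4*s) + 12*exp(3*s) + 5*exp(2*s) - 6*exp(s) + 1)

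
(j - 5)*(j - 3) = j^2 - 8*j + 15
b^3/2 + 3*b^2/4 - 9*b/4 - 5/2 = (b/2 + 1/2)*(b - 2)*(b + 5/2)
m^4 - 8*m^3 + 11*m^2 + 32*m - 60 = (m - 5)*(m - 3)*(m - 2)*(m + 2)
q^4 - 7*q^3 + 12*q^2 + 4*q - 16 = (q - 4)*(q - 2)^2*(q + 1)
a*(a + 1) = a^2 + a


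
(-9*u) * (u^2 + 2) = -9*u^3 - 18*u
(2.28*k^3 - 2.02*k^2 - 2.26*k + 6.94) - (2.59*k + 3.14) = 2.28*k^3 - 2.02*k^2 - 4.85*k + 3.8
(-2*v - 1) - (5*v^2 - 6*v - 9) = -5*v^2 + 4*v + 8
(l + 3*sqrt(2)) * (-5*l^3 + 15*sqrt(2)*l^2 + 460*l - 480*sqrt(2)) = -5*l^4 + 550*l^2 + 900*sqrt(2)*l - 2880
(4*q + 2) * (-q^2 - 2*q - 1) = -4*q^3 - 10*q^2 - 8*q - 2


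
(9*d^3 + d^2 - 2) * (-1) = -9*d^3 - d^2 + 2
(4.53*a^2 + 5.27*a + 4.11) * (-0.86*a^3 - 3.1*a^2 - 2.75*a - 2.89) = -3.8958*a^5 - 18.5752*a^4 - 32.3291*a^3 - 40.3252*a^2 - 26.5328*a - 11.8779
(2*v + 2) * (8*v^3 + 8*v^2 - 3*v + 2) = 16*v^4 + 32*v^3 + 10*v^2 - 2*v + 4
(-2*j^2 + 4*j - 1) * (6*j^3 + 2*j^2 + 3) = -12*j^5 + 20*j^4 + 2*j^3 - 8*j^2 + 12*j - 3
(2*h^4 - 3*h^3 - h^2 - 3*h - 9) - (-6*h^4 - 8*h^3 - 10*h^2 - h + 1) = 8*h^4 + 5*h^3 + 9*h^2 - 2*h - 10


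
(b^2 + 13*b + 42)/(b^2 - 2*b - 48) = (b + 7)/(b - 8)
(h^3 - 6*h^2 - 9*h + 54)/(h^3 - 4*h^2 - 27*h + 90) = (h + 3)/(h + 5)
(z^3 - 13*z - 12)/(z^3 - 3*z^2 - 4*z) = (z + 3)/z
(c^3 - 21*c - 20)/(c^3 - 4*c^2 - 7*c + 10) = (c^2 + 5*c + 4)/(c^2 + c - 2)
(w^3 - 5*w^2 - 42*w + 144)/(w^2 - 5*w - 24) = (w^2 + 3*w - 18)/(w + 3)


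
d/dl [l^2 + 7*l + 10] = 2*l + 7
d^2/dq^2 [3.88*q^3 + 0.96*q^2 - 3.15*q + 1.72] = 23.28*q + 1.92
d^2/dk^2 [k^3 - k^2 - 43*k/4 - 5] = 6*k - 2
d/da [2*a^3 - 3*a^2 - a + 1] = 6*a^2 - 6*a - 1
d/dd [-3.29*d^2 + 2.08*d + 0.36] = 2.08 - 6.58*d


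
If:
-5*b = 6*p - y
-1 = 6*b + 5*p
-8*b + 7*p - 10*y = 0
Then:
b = -53/28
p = 29/14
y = 83/28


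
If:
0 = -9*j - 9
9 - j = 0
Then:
No Solution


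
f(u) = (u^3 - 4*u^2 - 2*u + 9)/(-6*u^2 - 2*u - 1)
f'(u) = (12*u + 2)*(u^3 - 4*u^2 - 2*u + 9)/(-6*u^2 - 2*u - 1)^2 + (3*u^2 - 8*u - 2)/(-6*u^2 - 2*u - 1)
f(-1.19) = -0.57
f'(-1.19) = -2.63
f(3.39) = 0.06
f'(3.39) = -0.10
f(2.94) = 0.10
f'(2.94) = -0.07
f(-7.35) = 1.90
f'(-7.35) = -0.18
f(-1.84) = 0.40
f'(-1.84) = -0.84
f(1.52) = -0.01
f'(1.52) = 0.42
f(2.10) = 0.11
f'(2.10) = 0.08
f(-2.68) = 0.87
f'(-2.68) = -0.38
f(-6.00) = 1.65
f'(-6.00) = -0.19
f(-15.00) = 3.21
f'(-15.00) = -0.17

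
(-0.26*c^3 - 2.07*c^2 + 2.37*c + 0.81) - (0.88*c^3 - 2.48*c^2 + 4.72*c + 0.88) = -1.14*c^3 + 0.41*c^2 - 2.35*c - 0.07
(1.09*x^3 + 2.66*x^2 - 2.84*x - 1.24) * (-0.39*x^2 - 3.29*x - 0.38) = -0.4251*x^5 - 4.6235*x^4 - 8.058*x^3 + 8.8164*x^2 + 5.1588*x + 0.4712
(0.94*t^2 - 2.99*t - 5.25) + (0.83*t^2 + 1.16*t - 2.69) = 1.77*t^2 - 1.83*t - 7.94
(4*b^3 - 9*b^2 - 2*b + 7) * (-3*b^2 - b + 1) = -12*b^5 + 23*b^4 + 19*b^3 - 28*b^2 - 9*b + 7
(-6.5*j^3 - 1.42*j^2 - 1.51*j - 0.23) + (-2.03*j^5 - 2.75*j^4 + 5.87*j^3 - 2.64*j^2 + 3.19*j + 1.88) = -2.03*j^5 - 2.75*j^4 - 0.63*j^3 - 4.06*j^2 + 1.68*j + 1.65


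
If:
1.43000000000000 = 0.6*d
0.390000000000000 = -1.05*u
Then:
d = 2.38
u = -0.37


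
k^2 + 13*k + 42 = (k + 6)*(k + 7)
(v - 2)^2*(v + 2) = v^3 - 2*v^2 - 4*v + 8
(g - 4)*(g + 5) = g^2 + g - 20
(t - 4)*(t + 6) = t^2 + 2*t - 24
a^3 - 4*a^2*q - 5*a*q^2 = a*(a - 5*q)*(a + q)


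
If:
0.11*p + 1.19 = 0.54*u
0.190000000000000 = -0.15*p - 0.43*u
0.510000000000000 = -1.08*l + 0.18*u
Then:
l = -0.27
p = -4.79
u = 1.23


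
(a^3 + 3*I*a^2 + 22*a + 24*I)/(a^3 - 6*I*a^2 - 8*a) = (a^2 + 7*I*a - 6)/(a*(a - 2*I))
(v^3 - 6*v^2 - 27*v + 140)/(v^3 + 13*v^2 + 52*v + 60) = (v^2 - 11*v + 28)/(v^2 + 8*v + 12)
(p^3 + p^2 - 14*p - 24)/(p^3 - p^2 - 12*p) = (p + 2)/p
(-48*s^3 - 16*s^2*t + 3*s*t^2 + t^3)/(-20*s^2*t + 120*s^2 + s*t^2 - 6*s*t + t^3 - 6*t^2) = (12*s^2 + 7*s*t + t^2)/(5*s*t - 30*s + t^2 - 6*t)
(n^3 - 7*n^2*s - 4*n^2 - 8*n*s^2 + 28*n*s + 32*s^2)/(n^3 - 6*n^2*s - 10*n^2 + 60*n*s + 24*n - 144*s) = (-n^2 + 7*n*s + 8*s^2)/(-n^2 + 6*n*s + 6*n - 36*s)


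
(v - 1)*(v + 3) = v^2 + 2*v - 3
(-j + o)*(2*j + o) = -2*j^2 + j*o + o^2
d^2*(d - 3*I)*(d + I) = d^4 - 2*I*d^3 + 3*d^2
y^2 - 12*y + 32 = (y - 8)*(y - 4)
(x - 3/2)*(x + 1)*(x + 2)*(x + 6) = x^4 + 15*x^3/2 + 13*x^2/2 - 18*x - 18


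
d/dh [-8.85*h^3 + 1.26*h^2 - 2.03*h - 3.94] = -26.55*h^2 + 2.52*h - 2.03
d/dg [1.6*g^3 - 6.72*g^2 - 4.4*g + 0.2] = 4.8*g^2 - 13.44*g - 4.4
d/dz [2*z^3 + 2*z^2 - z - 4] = 6*z^2 + 4*z - 1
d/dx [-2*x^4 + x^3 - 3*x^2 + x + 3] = -8*x^3 + 3*x^2 - 6*x + 1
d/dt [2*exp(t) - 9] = 2*exp(t)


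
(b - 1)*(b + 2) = b^2 + b - 2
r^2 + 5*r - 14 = (r - 2)*(r + 7)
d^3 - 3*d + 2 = (d - 1)^2*(d + 2)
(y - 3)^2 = y^2 - 6*y + 9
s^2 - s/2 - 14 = (s - 4)*(s + 7/2)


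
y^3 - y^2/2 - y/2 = y*(y - 1)*(y + 1/2)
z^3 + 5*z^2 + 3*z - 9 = (z - 1)*(z + 3)^2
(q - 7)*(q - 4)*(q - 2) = q^3 - 13*q^2 + 50*q - 56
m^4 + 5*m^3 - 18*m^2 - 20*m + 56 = (m - 2)^2*(m + 2)*(m + 7)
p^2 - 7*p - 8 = (p - 8)*(p + 1)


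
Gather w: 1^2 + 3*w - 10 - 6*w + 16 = 7 - 3*w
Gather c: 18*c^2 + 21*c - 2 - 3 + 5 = 18*c^2 + 21*c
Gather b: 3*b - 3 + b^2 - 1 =b^2 + 3*b - 4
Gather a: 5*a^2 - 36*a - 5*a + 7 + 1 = 5*a^2 - 41*a + 8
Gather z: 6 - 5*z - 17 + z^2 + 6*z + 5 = z^2 + z - 6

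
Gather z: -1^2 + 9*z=9*z - 1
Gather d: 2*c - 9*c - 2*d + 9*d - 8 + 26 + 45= -7*c + 7*d + 63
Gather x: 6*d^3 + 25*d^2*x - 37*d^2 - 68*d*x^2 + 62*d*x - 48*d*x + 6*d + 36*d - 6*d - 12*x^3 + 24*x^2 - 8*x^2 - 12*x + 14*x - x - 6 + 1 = 6*d^3 - 37*d^2 + 36*d - 12*x^3 + x^2*(16 - 68*d) + x*(25*d^2 + 14*d + 1) - 5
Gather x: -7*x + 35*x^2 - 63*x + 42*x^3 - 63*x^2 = 42*x^3 - 28*x^2 - 70*x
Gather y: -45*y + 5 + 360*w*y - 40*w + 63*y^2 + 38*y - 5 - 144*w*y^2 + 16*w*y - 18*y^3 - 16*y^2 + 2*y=-40*w - 18*y^3 + y^2*(47 - 144*w) + y*(376*w - 5)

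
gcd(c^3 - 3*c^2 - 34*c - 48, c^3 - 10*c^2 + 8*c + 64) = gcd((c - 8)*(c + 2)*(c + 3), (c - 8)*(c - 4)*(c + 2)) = c^2 - 6*c - 16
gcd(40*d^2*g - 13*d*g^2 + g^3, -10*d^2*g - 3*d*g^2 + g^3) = 5*d*g - g^2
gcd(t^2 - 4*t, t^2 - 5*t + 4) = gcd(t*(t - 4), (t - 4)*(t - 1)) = t - 4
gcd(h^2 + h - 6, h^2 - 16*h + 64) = 1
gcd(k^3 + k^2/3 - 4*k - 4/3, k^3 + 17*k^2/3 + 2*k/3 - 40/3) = k + 2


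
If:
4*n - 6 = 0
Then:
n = 3/2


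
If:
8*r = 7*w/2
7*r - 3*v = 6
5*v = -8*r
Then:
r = 30/59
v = -48/59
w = 480/413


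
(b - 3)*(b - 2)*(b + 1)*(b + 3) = b^4 - b^3 - 11*b^2 + 9*b + 18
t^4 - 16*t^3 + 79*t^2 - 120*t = t*(t - 8)*(t - 5)*(t - 3)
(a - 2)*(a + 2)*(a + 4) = a^3 + 4*a^2 - 4*a - 16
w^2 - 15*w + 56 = (w - 8)*(w - 7)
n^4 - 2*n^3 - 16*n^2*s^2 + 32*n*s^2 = n*(n - 2)*(n - 4*s)*(n + 4*s)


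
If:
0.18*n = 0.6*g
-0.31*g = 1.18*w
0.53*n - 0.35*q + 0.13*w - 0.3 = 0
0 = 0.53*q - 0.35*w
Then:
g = 0.17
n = 0.56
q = -0.03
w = -0.04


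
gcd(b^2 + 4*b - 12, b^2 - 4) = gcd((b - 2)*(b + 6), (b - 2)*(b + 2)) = b - 2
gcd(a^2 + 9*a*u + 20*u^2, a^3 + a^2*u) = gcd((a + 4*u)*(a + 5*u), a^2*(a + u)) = 1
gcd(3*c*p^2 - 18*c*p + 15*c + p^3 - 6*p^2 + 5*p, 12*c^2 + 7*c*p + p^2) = 3*c + p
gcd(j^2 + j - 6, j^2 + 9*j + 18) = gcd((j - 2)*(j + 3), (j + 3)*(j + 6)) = j + 3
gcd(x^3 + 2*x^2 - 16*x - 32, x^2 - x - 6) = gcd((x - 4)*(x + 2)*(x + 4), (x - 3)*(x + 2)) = x + 2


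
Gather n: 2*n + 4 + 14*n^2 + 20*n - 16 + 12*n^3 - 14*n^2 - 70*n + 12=12*n^3 - 48*n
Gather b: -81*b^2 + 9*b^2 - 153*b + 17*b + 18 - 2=-72*b^2 - 136*b + 16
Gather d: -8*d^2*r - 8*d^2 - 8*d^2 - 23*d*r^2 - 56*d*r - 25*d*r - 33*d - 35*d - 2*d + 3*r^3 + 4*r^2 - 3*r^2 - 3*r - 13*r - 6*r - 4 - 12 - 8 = d^2*(-8*r - 16) + d*(-23*r^2 - 81*r - 70) + 3*r^3 + r^2 - 22*r - 24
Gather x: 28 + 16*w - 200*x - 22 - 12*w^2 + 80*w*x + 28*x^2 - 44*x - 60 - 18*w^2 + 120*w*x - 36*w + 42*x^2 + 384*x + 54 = -30*w^2 - 20*w + 70*x^2 + x*(200*w + 140)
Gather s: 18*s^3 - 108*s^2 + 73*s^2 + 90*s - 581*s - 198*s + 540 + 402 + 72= 18*s^3 - 35*s^2 - 689*s + 1014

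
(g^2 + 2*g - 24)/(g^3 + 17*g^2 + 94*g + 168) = (g - 4)/(g^2 + 11*g + 28)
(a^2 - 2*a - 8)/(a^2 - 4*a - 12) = (a - 4)/(a - 6)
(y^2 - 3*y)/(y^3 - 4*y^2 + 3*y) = 1/(y - 1)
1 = 1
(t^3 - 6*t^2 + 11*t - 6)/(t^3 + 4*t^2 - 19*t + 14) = (t - 3)/(t + 7)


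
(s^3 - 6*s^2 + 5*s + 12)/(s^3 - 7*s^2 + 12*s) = (s + 1)/s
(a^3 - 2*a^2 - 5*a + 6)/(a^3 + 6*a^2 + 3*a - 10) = (a - 3)/(a + 5)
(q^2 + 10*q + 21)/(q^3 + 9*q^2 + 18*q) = (q + 7)/(q*(q + 6))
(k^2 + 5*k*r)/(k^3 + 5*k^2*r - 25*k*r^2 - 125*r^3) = k/(k^2 - 25*r^2)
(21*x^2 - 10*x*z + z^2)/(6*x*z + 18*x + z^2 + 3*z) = (21*x^2 - 10*x*z + z^2)/(6*x*z + 18*x + z^2 + 3*z)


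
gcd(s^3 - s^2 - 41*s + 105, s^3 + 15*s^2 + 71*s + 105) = s + 7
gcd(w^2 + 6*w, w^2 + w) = w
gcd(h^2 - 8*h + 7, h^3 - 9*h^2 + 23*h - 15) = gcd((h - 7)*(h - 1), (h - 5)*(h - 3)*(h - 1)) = h - 1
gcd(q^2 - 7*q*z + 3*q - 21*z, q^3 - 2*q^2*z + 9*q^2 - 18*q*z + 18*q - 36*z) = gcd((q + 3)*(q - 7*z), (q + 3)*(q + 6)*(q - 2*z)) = q + 3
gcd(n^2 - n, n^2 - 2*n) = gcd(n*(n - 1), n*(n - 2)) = n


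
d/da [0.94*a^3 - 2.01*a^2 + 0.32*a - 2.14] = 2.82*a^2 - 4.02*a + 0.32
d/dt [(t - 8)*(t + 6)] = 2*t - 2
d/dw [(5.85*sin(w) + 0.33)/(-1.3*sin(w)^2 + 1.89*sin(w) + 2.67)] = (7.605*sin(w)^2 + 0.858000000000001*sin(w) + 14.9958)*cos(w)/(1.69*sin(w)^4 - 4.914*sin(w)^3 - 3.3699*sin(w)^2 + 10.0926*sin(w) + 7.1289)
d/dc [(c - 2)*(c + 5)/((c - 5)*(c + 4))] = 2*(-2*c^2 - 10*c - 35)/(c^4 - 2*c^3 - 39*c^2 + 40*c + 400)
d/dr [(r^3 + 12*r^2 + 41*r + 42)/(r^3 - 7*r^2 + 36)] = (-19*r^2 - 6*r + 369)/(r^4 - 18*r^3 + 117*r^2 - 324*r + 324)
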